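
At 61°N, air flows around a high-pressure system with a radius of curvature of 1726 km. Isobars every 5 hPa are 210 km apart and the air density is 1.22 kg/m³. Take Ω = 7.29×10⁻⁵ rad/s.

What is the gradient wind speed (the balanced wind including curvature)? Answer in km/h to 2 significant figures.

Coriolis parameter at 61°N:
f = 2Ω sin φ = 2 × 7.29×10⁻⁵ × sin 61° = 1.28×10⁻⁴ s⁻¹
Pressure gradient: |∂P/∂n| = 500 Pa / 210000 m = 2.38×10⁻³ Pa/m
Geostrophic speed: V_g = |∂P/∂n|/(fρ) = 2.38×10⁻³/(1.28×10⁻⁴ × 1.22) = 15.3 m/s
Around a high, pressure-gradient force acts outward with centrifugal, so Coriolis balances both:
fV = (1/ρ)|∂P/∂n| + V²/R  →  V² − fR·V + fR·V_g = 0
With fR = 1.28×10⁻⁴ × 1726×10³ m = 220 m/s:
V = [fR − √((fR)² − 4 fR V_g)]/2 = [220 − √(220² − 4×220×15.3)]/2 = 16.5 m/s
Supergeostrophic (V > V_g = 15.3 m/s), as expected around a high.
Converting: 16.5 m/s × 3.6 = 60 km/h

60 km/h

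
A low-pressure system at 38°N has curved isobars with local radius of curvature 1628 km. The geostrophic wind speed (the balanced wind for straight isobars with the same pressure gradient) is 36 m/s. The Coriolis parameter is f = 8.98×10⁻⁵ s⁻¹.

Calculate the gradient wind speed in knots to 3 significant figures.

Around a low, centrifugal force acts outward with Coriolis, so pressure-gradient force balances both:
(1/ρ)|∂P/∂n| = fV + V²/R  →  V² + fR·V − fR·V_g = 0
With fR = 8.98×10⁻⁵ × 1628×10³ m = 146 m/s:
V = [−fR + √((fR)² + 4 fR V_g)]/2 = [−146 + √(146² + 4×146×36)]/2 = 29.9 m/s
Subgeostrophic (V < V_g = 36 m/s), as expected around a low.
Converting: 29.9 m/s × 1.944 = 58.1 knots

58.1 knots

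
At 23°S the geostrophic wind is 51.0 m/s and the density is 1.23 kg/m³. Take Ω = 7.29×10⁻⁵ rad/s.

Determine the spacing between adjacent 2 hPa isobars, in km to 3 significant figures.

Coriolis parameter at 23°S:
f = 2Ω sin φ = 2 × 7.29×10⁻⁵ × sin 23° = 5.70×10⁻⁵ s⁻¹
Geostrophic balance rearranged: |∂P/∂n| = f ρ V_g
|∂P/∂n| = 5.70×10⁻⁵ × 1.23 × 51.0 = 3.57×10⁻³ Pa/m
Isobar spacing: Δn = ΔP/|∂P/∂n| = 200 Pa / 3.57×10⁻³ Pa/m = 55965 m ≈ 56.0 km

56.0 km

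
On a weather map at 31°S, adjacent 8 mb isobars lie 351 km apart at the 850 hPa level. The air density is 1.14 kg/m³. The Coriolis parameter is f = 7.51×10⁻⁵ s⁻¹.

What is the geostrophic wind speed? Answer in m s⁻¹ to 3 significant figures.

26.6 m s⁻¹

Pressure gradient: |∂P/∂n| = 800 Pa / 351000 m = 2.28×10⁻³ Pa/m
Geostrophic balance (pressure-gradient force = Coriolis force):
V_g = (1/(fρ)) |∂P/∂n| = 2.28×10⁻³ / (7.51×10⁻⁵ × 1.14) = 26.6 m/s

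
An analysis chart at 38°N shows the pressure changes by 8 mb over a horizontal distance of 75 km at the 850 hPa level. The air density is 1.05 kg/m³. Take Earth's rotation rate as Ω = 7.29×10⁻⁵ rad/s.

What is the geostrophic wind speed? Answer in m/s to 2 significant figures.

Coriolis parameter at 38°N:
f = 2Ω sin φ = 2 × 7.29×10⁻⁵ × sin 38° = 8.98×10⁻⁵ s⁻¹
Pressure gradient: |∂P/∂n| = 800 Pa / 75000 m = 1.07×10⁻² Pa/m
Geostrophic balance (pressure-gradient force = Coriolis force):
V_g = (1/(fρ)) |∂P/∂n| = 1.07×10⁻² / (8.98×10⁻⁵ × 1.05) = 113 m/s

110 m/s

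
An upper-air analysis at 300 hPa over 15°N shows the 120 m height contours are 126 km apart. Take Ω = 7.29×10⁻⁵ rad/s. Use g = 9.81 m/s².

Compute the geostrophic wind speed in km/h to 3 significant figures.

891 km/h

Coriolis parameter at 15°N:
f = 2Ω sin φ = 2 × 7.29×10⁻⁵ × sin 15° = 3.77×10⁻⁵ s⁻¹
Height gradient: |∂Z/∂n| = 120 m / 126000 m = 9.52×10⁻⁴
On a pressure surface, geostrophic balance gives V_g = (g/f)|∂Z/∂n|:
V_g = 9.81 × 9.52×10⁻⁴ / 3.77×10⁻⁵ = 248 m/s
Converting: 248 m/s × 3.6 = 891 km/h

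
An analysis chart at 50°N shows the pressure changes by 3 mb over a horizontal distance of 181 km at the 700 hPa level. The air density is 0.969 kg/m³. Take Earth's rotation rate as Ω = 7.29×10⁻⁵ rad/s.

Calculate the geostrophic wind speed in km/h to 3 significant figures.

55.1 km/h

Coriolis parameter at 50°N:
f = 2Ω sin φ = 2 × 7.29×10⁻⁵ × sin 50° = 1.12×10⁻⁴ s⁻¹
Pressure gradient: |∂P/∂n| = 300 Pa / 181000 m = 1.66×10⁻³ Pa/m
Geostrophic balance (pressure-gradient force = Coriolis force):
V_g = (1/(fρ)) |∂P/∂n| = 1.66×10⁻³ / (1.12×10⁻⁴ × 0.969) = 15.3 m/s
Converting: 15.3 m/s × 3.6 = 55.1 km/h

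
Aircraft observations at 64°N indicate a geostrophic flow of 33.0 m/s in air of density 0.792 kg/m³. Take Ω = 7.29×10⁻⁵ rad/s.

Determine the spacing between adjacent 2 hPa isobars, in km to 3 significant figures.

Coriolis parameter at 64°N:
f = 2Ω sin φ = 2 × 7.29×10⁻⁵ × sin 64° = 1.31×10⁻⁴ s⁻¹
Geostrophic balance rearranged: |∂P/∂n| = f ρ V_g
|∂P/∂n| = 1.31×10⁻⁴ × 0.792 × 33.0 = 3.42×10⁻³ Pa/m
Isobar spacing: Δn = ΔP/|∂P/∂n| = 200 Pa / 3.42×10⁻³ Pa/m = 58395 m ≈ 58.4 km

58.4 km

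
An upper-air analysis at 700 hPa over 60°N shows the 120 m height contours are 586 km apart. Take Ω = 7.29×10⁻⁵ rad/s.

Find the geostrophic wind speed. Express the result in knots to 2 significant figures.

31 knots

Coriolis parameter at 60°N:
f = 2Ω sin φ = 2 × 7.29×10⁻⁵ × sin 60° = 1.26×10⁻⁴ s⁻¹
Height gradient: |∂Z/∂n| = 120 m / 586000 m = 2.05×10⁻⁴
On a pressure surface, geostrophic balance gives V_g = (g/f)|∂Z/∂n|:
V_g = 9.81 × 2.05×10⁻⁴ / 1.26×10⁻⁴ = 15.9 m/s
Converting: 15.9 m/s × 1.944 = 31 knots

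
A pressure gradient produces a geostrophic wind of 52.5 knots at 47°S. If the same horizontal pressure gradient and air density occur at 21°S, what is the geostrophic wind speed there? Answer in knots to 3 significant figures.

With the same pressure gradient and density, V_g ∝ 1/f ∝ 1/sin φ.
V₂ = V₁ · sin φ₁ / sin φ₂ = 52.5 × sin 47° / sin 21°
V₂ = 52.5 × 0.7314/0.3584 = 107 knots

107 knots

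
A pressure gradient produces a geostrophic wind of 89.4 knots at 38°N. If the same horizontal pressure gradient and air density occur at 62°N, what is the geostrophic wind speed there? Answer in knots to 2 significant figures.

With the same pressure gradient and density, V_g ∝ 1/f ∝ 1/sin φ.
V₂ = V₁ · sin φ₁ / sin φ₂ = 89.4 × sin 38° / sin 62°
V₂ = 89.4 × 0.6157/0.8829 = 62 knots

62 knots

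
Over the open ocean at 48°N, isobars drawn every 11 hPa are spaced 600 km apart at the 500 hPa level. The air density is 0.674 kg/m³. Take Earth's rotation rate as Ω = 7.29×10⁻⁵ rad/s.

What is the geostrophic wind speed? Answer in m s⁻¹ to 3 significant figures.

25.1 m s⁻¹

Coriolis parameter at 48°N:
f = 2Ω sin φ = 2 × 7.29×10⁻⁵ × sin 48° = 1.08×10⁻⁴ s⁻¹
Pressure gradient: |∂P/∂n| = 1100 Pa / 600000 m = 1.83×10⁻³ Pa/m
Geostrophic balance (pressure-gradient force = Coriolis force):
V_g = (1/(fρ)) |∂P/∂n| = 1.83×10⁻³ / (1.08×10⁻⁴ × 0.674) = 25.1 m/s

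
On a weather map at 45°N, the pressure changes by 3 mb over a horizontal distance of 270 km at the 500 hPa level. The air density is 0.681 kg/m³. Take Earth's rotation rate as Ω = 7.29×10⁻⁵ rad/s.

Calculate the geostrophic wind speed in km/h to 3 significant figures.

57.0 km/h

Coriolis parameter at 45°N:
f = 2Ω sin φ = 2 × 7.29×10⁻⁵ × sin 45° = 1.03×10⁻⁴ s⁻¹
Pressure gradient: |∂P/∂n| = 300 Pa / 270000 m = 1.11×10⁻³ Pa/m
Geostrophic balance (pressure-gradient force = Coriolis force):
V_g = (1/(fρ)) |∂P/∂n| = 1.11×10⁻³ / (1.03×10⁻⁴ × 0.681) = 15.8 m/s
Converting: 15.8 m/s × 3.6 = 57.0 km/h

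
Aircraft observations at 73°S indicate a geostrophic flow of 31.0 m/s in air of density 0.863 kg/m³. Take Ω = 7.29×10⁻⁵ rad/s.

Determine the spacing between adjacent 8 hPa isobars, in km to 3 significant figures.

214 km

Coriolis parameter at 73°S:
f = 2Ω sin φ = 2 × 7.29×10⁻⁵ × sin 73° = 1.39×10⁻⁴ s⁻¹
Geostrophic balance rearranged: |∂P/∂n| = f ρ V_g
|∂P/∂n| = 1.39×10⁻⁴ × 0.863 × 31.0 = 3.73×10⁻³ Pa/m
Isobar spacing: Δn = ΔP/|∂P/∂n| = 800 Pa / 3.73×10⁻³ Pa/m = 214469 m ≈ 214 km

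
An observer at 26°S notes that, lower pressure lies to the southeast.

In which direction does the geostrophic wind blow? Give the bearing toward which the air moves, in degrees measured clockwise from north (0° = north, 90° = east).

045°

The pressure-gradient force points toward the southeast (bearing 135°).
Geostrophic balance: in the Southern Hemisphere the Coriolis force deflects motion to the left, so the geostrophic wind blows 90° to the left of the pressure-gradient force (low pressure on the right).
Rotating 135° by 90° counterclockwise gives 045° — the wind blows toward the northeast.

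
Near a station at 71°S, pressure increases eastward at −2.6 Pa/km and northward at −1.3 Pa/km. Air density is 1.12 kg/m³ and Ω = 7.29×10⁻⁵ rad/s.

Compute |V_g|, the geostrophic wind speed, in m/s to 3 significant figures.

18.8 m/s

Coriolis parameter at 71°S:
f = 2Ω sin φ = 2 × 7.29×10⁻⁵ × sin 71° = 1.38×10⁻⁴ s⁻¹
In the Southern Hemisphere f is negative: f = −1.38×10⁻⁴ s⁻¹.
Component geostrophic relations (x east, y north):
u_g = −(1/(fρ)) ∂P/∂y,  v_g = (1/(fρ)) ∂P/∂x
u_g = −(−1.3×10⁻³)/(−1.38×10⁻⁴ × 1.12) = −8.42 m/s;  v_g = (−2.6×10⁻³)/(−1.38×10⁻⁴ × 1.12) = 16.8 m/s
|V_g| = √(u_g² + v_g²) = 18.8 m/s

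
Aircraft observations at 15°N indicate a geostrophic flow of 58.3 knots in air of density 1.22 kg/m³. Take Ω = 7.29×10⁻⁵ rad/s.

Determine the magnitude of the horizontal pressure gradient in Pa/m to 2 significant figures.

1.4×10⁻³ Pa/m

Coriolis parameter at 15°N:
f = 2Ω sin φ = 2 × 7.29×10⁻⁵ × sin 15° = 3.77×10⁻⁵ s⁻¹
Wind speed in SI: 58.3 knots = 30.0 m/s
Geostrophic balance rearranged: |∂P/∂n| = f ρ V_g
|∂P/∂n| = 3.77×10⁻⁵ × 1.22 × 30.0 = 1.38×10⁻³ Pa/m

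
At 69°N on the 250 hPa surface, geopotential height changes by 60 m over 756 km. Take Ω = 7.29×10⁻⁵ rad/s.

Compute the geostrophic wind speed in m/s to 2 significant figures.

5.7 m/s

Coriolis parameter at 69°N:
f = 2Ω sin φ = 2 × 7.29×10⁻⁵ × sin 69° = 1.36×10⁻⁴ s⁻¹
Height gradient: |∂Z/∂n| = 60 m / 756000 m = 7.94×10⁻⁵
On a pressure surface, geostrophic balance gives V_g = (g/f)|∂Z/∂n|:
V_g = 9.81 × 7.94×10⁻⁵ / 1.36×10⁻⁴ = 5.72 m/s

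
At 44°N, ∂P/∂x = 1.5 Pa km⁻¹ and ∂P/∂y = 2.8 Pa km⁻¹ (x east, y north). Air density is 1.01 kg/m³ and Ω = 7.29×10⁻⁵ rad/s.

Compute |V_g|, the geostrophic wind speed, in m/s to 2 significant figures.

31 m/s

Coriolis parameter at 44°N:
f = 2Ω sin φ = 2 × 7.29×10⁻⁵ × sin 44° = 1.01×10⁻⁴ s⁻¹
Component geostrophic relations (x east, y north):
u_g = −(1/(fρ)) ∂P/∂y,  v_g = (1/(fρ)) ∂P/∂x
u_g = −(2.8×10⁻³)/(1.01×10⁻⁴ × 1.01) = −27.4 m/s;  v_g = (1.5×10⁻³)/(1.01×10⁻⁴ × 1.01) = 14.7 m/s
|V_g| = √(u_g² + v_g²) = 31.1 m/s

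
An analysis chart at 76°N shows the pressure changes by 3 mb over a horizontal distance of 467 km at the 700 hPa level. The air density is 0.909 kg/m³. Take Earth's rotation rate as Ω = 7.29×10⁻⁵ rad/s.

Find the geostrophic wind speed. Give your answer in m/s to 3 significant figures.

Coriolis parameter at 76°N:
f = 2Ω sin φ = 2 × 7.29×10⁻⁵ × sin 76° = 1.41×10⁻⁴ s⁻¹
Pressure gradient: |∂P/∂n| = 300 Pa / 467000 m = 6.42×10⁻⁴ Pa/m
Geostrophic balance (pressure-gradient force = Coriolis force):
V_g = (1/(fρ)) |∂P/∂n| = 6.42×10⁻⁴ / (1.41×10⁻⁴ × 0.909) = 5.00 m/s

5.00 m/s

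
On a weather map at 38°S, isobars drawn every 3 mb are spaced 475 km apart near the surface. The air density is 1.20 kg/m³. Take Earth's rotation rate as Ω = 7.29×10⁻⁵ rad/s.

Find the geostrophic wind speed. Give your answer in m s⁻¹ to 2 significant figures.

5.9 m s⁻¹

Coriolis parameter at 38°S:
f = 2Ω sin φ = 2 × 7.29×10⁻⁵ × sin 38° = 8.98×10⁻⁵ s⁻¹
Pressure gradient: |∂P/∂n| = 300 Pa / 475000 m = 6.32×10⁻⁴ Pa/m
Geostrophic balance (pressure-gradient force = Coriolis force):
V_g = (1/(fρ)) |∂P/∂n| = 6.32×10⁻⁴ / (8.98×10⁻⁵ × 1.20) = 5.86 m/s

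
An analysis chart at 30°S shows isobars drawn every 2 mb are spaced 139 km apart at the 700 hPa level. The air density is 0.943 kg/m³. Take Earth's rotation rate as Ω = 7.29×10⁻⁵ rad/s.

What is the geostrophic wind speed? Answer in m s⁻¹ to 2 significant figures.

Coriolis parameter at 30°S:
f = 2Ω sin φ = 2 × 7.29×10⁻⁵ × sin 30° = 7.29×10⁻⁵ s⁻¹
Pressure gradient: |∂P/∂n| = 200 Pa / 139000 m = 1.44×10⁻³ Pa/m
Geostrophic balance (pressure-gradient force = Coriolis force):
V_g = (1/(fρ)) |∂P/∂n| = 1.44×10⁻³ / (7.29×10⁻⁵ × 0.943) = 20.9 m/s

21 m s⁻¹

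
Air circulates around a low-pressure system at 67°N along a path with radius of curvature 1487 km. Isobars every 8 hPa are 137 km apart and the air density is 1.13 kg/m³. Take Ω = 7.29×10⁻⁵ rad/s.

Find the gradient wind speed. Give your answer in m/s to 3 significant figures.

33.0 m/s

Coriolis parameter at 67°N:
f = 2Ω sin φ = 2 × 7.29×10⁻⁵ × sin 67° = 1.34×10⁻⁴ s⁻¹
Pressure gradient: |∂P/∂n| = 800 Pa / 137000 m = 5.84×10⁻³ Pa/m
Geostrophic speed: V_g = |∂P/∂n|/(fρ) = 5.84×10⁻³/(1.34×10⁻⁴ × 1.13) = 38.5 m/s
Around a low, centrifugal force acts outward with Coriolis, so pressure-gradient force balances both:
(1/ρ)|∂P/∂n| = fV + V²/R  →  V² + fR·V − fR·V_g = 0
With fR = 1.34×10⁻⁴ × 1487×10³ m = 200 m/s:
V = [−fR + √((fR)² + 4 fR V_g)]/2 = [−200 + √(200² + 4×200×38.5)]/2 = 33 m/s
Subgeostrophic (V < V_g = 38.5 m/s), as expected around a low.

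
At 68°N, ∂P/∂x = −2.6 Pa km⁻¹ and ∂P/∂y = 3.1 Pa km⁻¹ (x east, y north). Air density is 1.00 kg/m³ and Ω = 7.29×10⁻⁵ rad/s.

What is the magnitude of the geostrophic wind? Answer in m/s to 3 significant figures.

Coriolis parameter at 68°N:
f = 2Ω sin φ = 2 × 7.29×10⁻⁵ × sin 68° = 1.35×10⁻⁴ s⁻¹
Component geostrophic relations (x east, y north):
u_g = −(1/(fρ)) ∂P/∂y,  v_g = (1/(fρ)) ∂P/∂x
u_g = −(3.1×10⁻³)/(1.35×10⁻⁴ × 1.00) = −22.9 m/s;  v_g = (−2.6×10⁻³)/(1.35×10⁻⁴ × 1.00) = −19.2 m/s
|V_g| = √(u_g² + v_g²) = 29.9 m/s

29.9 m/s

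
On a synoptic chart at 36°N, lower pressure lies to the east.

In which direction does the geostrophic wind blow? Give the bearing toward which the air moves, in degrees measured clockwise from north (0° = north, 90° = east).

The pressure-gradient force points toward the east (bearing 090°).
Geostrophic balance: in the Northern Hemisphere the Coriolis force deflects motion to the right, so the geostrophic wind blows 90° to the right of the pressure-gradient force (low pressure on the left).
Rotating 090° by 90° clockwise gives 180° — the wind blows toward the south.

180°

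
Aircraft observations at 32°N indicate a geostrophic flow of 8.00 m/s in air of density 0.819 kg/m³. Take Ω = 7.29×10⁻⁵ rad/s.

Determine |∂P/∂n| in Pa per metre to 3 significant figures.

5.06×10⁻⁴ Pa/m

Coriolis parameter at 32°N:
f = 2Ω sin φ = 2 × 7.29×10⁻⁵ × sin 32° = 7.73×10⁻⁵ s⁻¹
Geostrophic balance rearranged: |∂P/∂n| = f ρ V_g
|∂P/∂n| = 7.73×10⁻⁵ × 0.819 × 8.00 = 5.06×10⁻⁴ Pa/m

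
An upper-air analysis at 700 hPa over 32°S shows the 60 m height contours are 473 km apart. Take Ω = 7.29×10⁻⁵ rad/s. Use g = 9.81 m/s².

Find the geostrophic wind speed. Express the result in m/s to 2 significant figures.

Coriolis parameter at 32°S:
f = 2Ω sin φ = 2 × 7.29×10⁻⁵ × sin 32° = 7.73×10⁻⁵ s⁻¹
Height gradient: |∂Z/∂n| = 60 m / 473000 m = 1.27×10⁻⁴
On a pressure surface, geostrophic balance gives V_g = (g/f)|∂Z/∂n|:
V_g = 9.81 × 1.27×10⁻⁴ / 7.73×10⁻⁵ = 16.1 m/s

16 m/s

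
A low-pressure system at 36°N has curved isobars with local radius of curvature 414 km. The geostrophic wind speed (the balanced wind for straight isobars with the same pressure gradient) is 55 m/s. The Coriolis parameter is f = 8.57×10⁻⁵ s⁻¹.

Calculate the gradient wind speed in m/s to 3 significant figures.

Around a low, centrifugal force acts outward with Coriolis, so pressure-gradient force balances both:
(1/ρ)|∂P/∂n| = fV + V²/R  →  V² + fR·V − fR·V_g = 0
With fR = 8.57×10⁻⁵ × 414×10³ m = 35.5 m/s:
V = [−fR + √((fR)² + 4 fR V_g)]/2 = [−35.5 + √(35.5² + 4×35.5×55)]/2 = 29.9 m/s
Subgeostrophic (V < V_g = 55 m/s), as expected around a low.

29.9 m/s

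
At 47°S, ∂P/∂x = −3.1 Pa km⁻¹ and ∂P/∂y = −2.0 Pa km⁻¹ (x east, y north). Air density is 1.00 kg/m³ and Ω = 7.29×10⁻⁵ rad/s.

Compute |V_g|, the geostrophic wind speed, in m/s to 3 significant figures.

34.6 m/s

Coriolis parameter at 47°S:
f = 2Ω sin φ = 2 × 7.29×10⁻⁵ × sin 47° = 1.07×10⁻⁴ s⁻¹
In the Southern Hemisphere f is negative: f = −1.07×10⁻⁴ s⁻¹.
Component geostrophic relations (x east, y north):
u_g = −(1/(fρ)) ∂P/∂y,  v_g = (1/(fρ)) ∂P/∂x
u_g = −(−2.0×10⁻³)/(−1.07×10⁻⁴ × 1.00) = −18.8 m/s;  v_g = (−3.1×10⁻³)/(−1.07×10⁻⁴ × 1.00) = 29.1 m/s
|V_g| = √(u_g² + v_g²) = 34.6 m/s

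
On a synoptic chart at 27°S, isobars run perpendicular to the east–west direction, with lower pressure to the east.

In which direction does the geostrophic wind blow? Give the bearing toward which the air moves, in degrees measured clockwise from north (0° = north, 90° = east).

The pressure-gradient force points toward the east (bearing 090°).
Geostrophic balance: in the Southern Hemisphere the Coriolis force deflects motion to the left, so the geostrophic wind blows 90° to the left of the pressure-gradient force (low pressure on the right).
Rotating 090° by 90° counterclockwise gives 000° — the wind blows toward the north.

000°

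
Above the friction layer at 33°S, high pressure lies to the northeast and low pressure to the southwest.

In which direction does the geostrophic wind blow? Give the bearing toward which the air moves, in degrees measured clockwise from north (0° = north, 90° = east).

135°

The pressure-gradient force points toward the southwest (bearing 225°).
Geostrophic balance: in the Southern Hemisphere the Coriolis force deflects motion to the left, so the geostrophic wind blows 90° to the left of the pressure-gradient force (low pressure on the right).
Rotating 225° by 90° counterclockwise gives 135° — the wind blows toward the southeast.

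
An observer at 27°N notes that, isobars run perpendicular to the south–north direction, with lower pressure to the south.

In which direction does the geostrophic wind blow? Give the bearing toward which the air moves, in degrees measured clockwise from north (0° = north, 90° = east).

270°

The pressure-gradient force points toward the south (bearing 180°).
Geostrophic balance: in the Northern Hemisphere the Coriolis force deflects motion to the right, so the geostrophic wind blows 90° to the right of the pressure-gradient force (low pressure on the left).
Rotating 180° by 90° clockwise gives 270° — the wind blows toward the west.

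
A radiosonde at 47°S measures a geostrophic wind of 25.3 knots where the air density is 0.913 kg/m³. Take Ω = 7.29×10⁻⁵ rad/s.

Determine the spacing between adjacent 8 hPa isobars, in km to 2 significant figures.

Coriolis parameter at 47°S:
f = 2Ω sin φ = 2 × 7.29×10⁻⁵ × sin 47° = 1.07×10⁻⁴ s⁻¹
Wind speed in SI: 25.3 knots = 13.0 m/s
Geostrophic balance rearranged: |∂P/∂n| = f ρ V_g
|∂P/∂n| = 1.07×10⁻⁴ × 0.913 × 13.0 = 1.27×10⁻³ Pa/m
Isobar spacing: Δn = ΔP/|∂P/∂n| = 800 Pa / 1.27×10⁻³ Pa/m = 631358 m ≈ 630 km

630 km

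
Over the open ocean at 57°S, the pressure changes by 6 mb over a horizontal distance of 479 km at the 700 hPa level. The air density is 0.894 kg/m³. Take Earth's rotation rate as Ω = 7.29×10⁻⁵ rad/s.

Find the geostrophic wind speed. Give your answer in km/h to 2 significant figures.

Coriolis parameter at 57°S:
f = 2Ω sin φ = 2 × 7.29×10⁻⁵ × sin 57° = 1.22×10⁻⁴ s⁻¹
Pressure gradient: |∂P/∂n| = 600 Pa / 479000 m = 1.25×10⁻³ Pa/m
Geostrophic balance (pressure-gradient force = Coriolis force):
V_g = (1/(fρ)) |∂P/∂n| = 1.25×10⁻³ / (1.22×10⁻⁴ × 0.894) = 11.5 m/s
Converting: 11.5 m/s × 3.6 = 41 km/h

41 km/h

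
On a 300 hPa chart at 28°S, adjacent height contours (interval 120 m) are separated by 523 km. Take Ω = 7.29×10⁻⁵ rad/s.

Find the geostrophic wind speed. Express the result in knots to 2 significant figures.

64 knots

Coriolis parameter at 28°S:
f = 2Ω sin φ = 2 × 7.29×10⁻⁵ × sin 28° = 6.84×10⁻⁵ s⁻¹
Height gradient: |∂Z/∂n| = 120 m / 523000 m = 2.29×10⁻⁴
On a pressure surface, geostrophic balance gives V_g = (g/f)|∂Z/∂n|:
V_g = 9.81 × 2.29×10⁻⁴ / 6.84×10⁻⁵ = 32.9 m/s
Converting: 32.9 m/s × 1.944 = 64 knots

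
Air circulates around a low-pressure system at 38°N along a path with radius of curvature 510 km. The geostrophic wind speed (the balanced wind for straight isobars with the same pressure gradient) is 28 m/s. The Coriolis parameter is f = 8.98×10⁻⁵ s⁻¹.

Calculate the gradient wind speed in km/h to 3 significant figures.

70.6 km/h

Around a low, centrifugal force acts outward with Coriolis, so pressure-gradient force balances both:
(1/ρ)|∂P/∂n| = fV + V²/R  →  V² + fR·V − fR·V_g = 0
With fR = 8.98×10⁻⁵ × 510×10³ m = 45.8 m/s:
V = [−fR + √((fR)² + 4 fR V_g)]/2 = [−45.8 + √(45.8² + 4×45.8×28)]/2 = 19.6 m/s
Subgeostrophic (V < V_g = 28 m/s), as expected around a low.
Converting: 19.6 m/s × 3.6 = 70.6 km/h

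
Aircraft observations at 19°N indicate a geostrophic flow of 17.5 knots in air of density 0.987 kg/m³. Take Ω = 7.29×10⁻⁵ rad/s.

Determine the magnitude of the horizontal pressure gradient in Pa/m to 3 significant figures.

4.22×10⁻⁴ Pa/m

Coriolis parameter at 19°N:
f = 2Ω sin φ = 2 × 7.29×10⁻⁵ × sin 19° = 4.75×10⁻⁵ s⁻¹
Wind speed in SI: 17.5 knots = 9.00 m/s
Geostrophic balance rearranged: |∂P/∂n| = f ρ V_g
|∂P/∂n| = 4.75×10⁻⁵ × 0.987 × 9.00 = 4.22×10⁻⁴ Pa/m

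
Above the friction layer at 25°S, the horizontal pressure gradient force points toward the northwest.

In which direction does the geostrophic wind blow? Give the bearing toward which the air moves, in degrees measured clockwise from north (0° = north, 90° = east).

225°

The pressure-gradient force points toward the northwest (bearing 315°).
Geostrophic balance: in the Southern Hemisphere the Coriolis force deflects motion to the left, so the geostrophic wind blows 90° to the left of the pressure-gradient force (low pressure on the right).
Rotating 315° by 90° counterclockwise gives 225° — the wind blows toward the southwest.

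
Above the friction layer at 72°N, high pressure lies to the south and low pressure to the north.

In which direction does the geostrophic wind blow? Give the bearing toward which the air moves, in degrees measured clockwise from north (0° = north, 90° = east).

090°

The pressure-gradient force points toward the north (bearing 000°).
Geostrophic balance: in the Northern Hemisphere the Coriolis force deflects motion to the right, so the geostrophic wind blows 90° to the right of the pressure-gradient force (low pressure on the left).
Rotating 000° by 90° clockwise gives 090° — the wind blows toward the east.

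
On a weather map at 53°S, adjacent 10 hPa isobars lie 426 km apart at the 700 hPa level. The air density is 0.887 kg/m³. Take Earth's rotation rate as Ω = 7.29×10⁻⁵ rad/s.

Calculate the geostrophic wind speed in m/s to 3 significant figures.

Coriolis parameter at 53°S:
f = 2Ω sin φ = 2 × 7.29×10⁻⁵ × sin 53° = 1.16×10⁻⁴ s⁻¹
Pressure gradient: |∂P/∂n| = 1000 Pa / 426000 m = 2.35×10⁻³ Pa/m
Geostrophic balance (pressure-gradient force = Coriolis force):
V_g = (1/(fρ)) |∂P/∂n| = 2.35×10⁻³ / (1.16×10⁻⁴ × 0.887) = 22.7 m/s

22.7 m/s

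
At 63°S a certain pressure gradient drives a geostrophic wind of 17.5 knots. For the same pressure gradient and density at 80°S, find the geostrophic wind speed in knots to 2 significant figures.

16 knots

With the same pressure gradient and density, V_g ∝ 1/f ∝ 1/sin φ.
V₂ = V₁ · sin φ₁ / sin φ₂ = 17.5 × sin 63° / sin 80°
V₂ = 17.5 × 0.8910/0.9848 = 16 knots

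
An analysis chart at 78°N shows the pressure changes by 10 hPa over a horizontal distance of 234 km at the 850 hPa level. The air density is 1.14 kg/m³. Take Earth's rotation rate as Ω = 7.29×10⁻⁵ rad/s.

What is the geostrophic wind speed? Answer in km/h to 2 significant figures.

95 km/h

Coriolis parameter at 78°N:
f = 2Ω sin φ = 2 × 7.29×10⁻⁵ × sin 78° = 1.43×10⁻⁴ s⁻¹
Pressure gradient: |∂P/∂n| = 1000 Pa / 234000 m = 4.27×10⁻³ Pa/m
Geostrophic balance (pressure-gradient force = Coriolis force):
V_g = (1/(fρ)) |∂P/∂n| = 4.27×10⁻³ / (1.43×10⁻⁴ × 1.14) = 26.3 m/s
Converting: 26.3 m/s × 3.6 = 95 km/h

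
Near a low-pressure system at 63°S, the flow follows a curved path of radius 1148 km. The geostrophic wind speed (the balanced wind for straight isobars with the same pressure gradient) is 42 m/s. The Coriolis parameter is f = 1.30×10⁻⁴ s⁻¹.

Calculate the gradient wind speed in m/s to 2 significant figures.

34 m/s

Around a low, centrifugal force acts outward with Coriolis, so pressure-gradient force balances both:
(1/ρ)|∂P/∂n| = fV + V²/R  →  V² + fR·V − fR·V_g = 0
With fR = 1.30×10⁻⁴ × 1148×10³ m = 149 m/s:
V = [−fR + √((fR)² + 4 fR V_g)]/2 = [−149 + √(149² + 4×149×42)]/2 = 34.2 m/s
Subgeostrophic (V < V_g = 42 m/s), as expected around a low.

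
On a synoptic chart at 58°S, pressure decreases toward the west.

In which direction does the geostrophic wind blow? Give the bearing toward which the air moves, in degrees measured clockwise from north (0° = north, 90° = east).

180°

The pressure-gradient force points toward the west (bearing 270°).
Geostrophic balance: in the Southern Hemisphere the Coriolis force deflects motion to the left, so the geostrophic wind blows 90° to the left of the pressure-gradient force (low pressure on the right).
Rotating 270° by 90° counterclockwise gives 180° — the wind blows toward the south.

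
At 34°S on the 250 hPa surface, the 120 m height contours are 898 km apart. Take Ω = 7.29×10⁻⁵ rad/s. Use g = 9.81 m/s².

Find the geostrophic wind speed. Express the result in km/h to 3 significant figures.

Coriolis parameter at 34°S:
f = 2Ω sin φ = 2 × 7.29×10⁻⁵ × sin 34° = 8.15×10⁻⁵ s⁻¹
Height gradient: |∂Z/∂n| = 120 m / 898000 m = 1.34×10⁻⁴
On a pressure surface, geostrophic balance gives V_g = (g/f)|∂Z/∂n|:
V_g = 9.81 × 1.34×10⁻⁴ / 8.15×10⁻⁵ = 16.1 m/s
Converting: 16.1 m/s × 3.6 = 57.9 km/h

57.9 km/h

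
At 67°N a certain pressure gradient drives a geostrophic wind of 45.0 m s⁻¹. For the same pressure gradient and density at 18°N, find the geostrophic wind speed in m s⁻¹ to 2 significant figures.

130 m s⁻¹

With the same pressure gradient and density, V_g ∝ 1/f ∝ 1/sin φ.
V₂ = V₁ · sin φ₁ / sin φ₂ = 45.0 × sin 67° / sin 18°
V₂ = 45.0 × 0.9205/0.3090 = 130 m s⁻¹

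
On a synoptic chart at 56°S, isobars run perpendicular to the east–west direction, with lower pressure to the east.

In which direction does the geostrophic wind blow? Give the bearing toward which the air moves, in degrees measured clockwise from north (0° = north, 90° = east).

The pressure-gradient force points toward the east (bearing 090°).
Geostrophic balance: in the Southern Hemisphere the Coriolis force deflects motion to the left, so the geostrophic wind blows 90° to the left of the pressure-gradient force (low pressure on the right).
Rotating 090° by 90° counterclockwise gives 000° — the wind blows toward the north.

000°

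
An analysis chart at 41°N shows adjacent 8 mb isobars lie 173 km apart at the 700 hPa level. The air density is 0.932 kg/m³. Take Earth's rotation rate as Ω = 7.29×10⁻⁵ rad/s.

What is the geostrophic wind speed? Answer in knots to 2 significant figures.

Coriolis parameter at 41°N:
f = 2Ω sin φ = 2 × 7.29×10⁻⁵ × sin 41° = 9.57×10⁻⁵ s⁻¹
Pressure gradient: |∂P/∂n| = 800 Pa / 173000 m = 4.62×10⁻³ Pa/m
Geostrophic balance (pressure-gradient force = Coriolis force):
V_g = (1/(fρ)) |∂P/∂n| = 4.62×10⁻³ / (9.57×10⁻⁵ × 0.932) = 51.9 m/s
Converting: 51.9 m/s × 1.944 = 100 knots

100 knots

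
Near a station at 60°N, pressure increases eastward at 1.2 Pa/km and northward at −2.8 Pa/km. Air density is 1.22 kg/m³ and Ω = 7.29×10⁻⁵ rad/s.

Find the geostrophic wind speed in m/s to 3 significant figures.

Coriolis parameter at 60°N:
f = 2Ω sin φ = 2 × 7.29×10⁻⁵ × sin 60° = 1.26×10⁻⁴ s⁻¹
Component geostrophic relations (x east, y north):
u_g = −(1/(fρ)) ∂P/∂y,  v_g = (1/(fρ)) ∂P/∂x
u_g = −(−2.8×10⁻³)/(1.26×10⁻⁴ × 1.22) = 18.2 m/s;  v_g = (1.2×10⁻³)/(1.26×10⁻⁴ × 1.22) = 7.79 m/s
|V_g| = √(u_g² + v_g²) = 19.8 m/s

19.8 m/s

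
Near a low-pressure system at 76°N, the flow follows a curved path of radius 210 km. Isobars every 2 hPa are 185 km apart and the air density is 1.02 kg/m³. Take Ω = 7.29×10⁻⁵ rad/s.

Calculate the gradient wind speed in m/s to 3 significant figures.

6.20 m/s

Coriolis parameter at 76°N:
f = 2Ω sin φ = 2 × 7.29×10⁻⁵ × sin 76° = 1.41×10⁻⁴ s⁻¹
Pressure gradient: |∂P/∂n| = 200 Pa / 185000 m = 1.08×10⁻³ Pa/m
Geostrophic speed: V_g = |∂P/∂n|/(fρ) = 1.08×10⁻³/(1.41×10⁻⁴ × 1.02) = 7.49 m/s
Around a low, centrifugal force acts outward with Coriolis, so pressure-gradient force balances both:
(1/ρ)|∂P/∂n| = fV + V²/R  →  V² + fR·V − fR·V_g = 0
With fR = 1.41×10⁻⁴ × 210×10³ m = 29.7 m/s:
V = [−fR + √((fR)² + 4 fR V_g)]/2 = [−29.7 + √(29.7² + 4×29.7×7.49)]/2 = 6.2 m/s
Subgeostrophic (V < V_g = 7.49 m/s), as expected around a low.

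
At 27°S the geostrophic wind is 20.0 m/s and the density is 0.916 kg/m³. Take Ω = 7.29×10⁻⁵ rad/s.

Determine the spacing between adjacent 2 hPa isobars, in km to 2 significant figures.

Coriolis parameter at 27°S:
f = 2Ω sin φ = 2 × 7.29×10⁻⁵ × sin 27° = 6.62×10⁻⁵ s⁻¹
Geostrophic balance rearranged: |∂P/∂n| = f ρ V_g
|∂P/∂n| = 6.62×10⁻⁵ × 0.916 × 20.0 = 1.21×10⁻³ Pa/m
Isobar spacing: Δn = ΔP/|∂P/∂n| = 200 Pa / 1.21×10⁻³ Pa/m = 164930 m ≈ 160 km

160 km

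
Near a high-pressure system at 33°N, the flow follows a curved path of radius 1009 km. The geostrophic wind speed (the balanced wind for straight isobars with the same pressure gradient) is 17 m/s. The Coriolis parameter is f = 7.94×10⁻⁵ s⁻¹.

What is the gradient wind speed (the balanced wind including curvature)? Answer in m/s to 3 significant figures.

24.5 m/s

Around a high, pressure-gradient force acts outward with centrifugal, so Coriolis balances both:
fV = (1/ρ)|∂P/∂n| + V²/R  →  V² − fR·V + fR·V_g = 0
With fR = 7.94×10⁻⁵ × 1009×10³ m = 80.1 m/s:
V = [fR − √((fR)² − 4 fR V_g)]/2 = [80.1 − √(80.1² − 4×80.1×17)]/2 = 24.5 m/s
Supergeostrophic (V > V_g = 17 m/s), as expected around a high.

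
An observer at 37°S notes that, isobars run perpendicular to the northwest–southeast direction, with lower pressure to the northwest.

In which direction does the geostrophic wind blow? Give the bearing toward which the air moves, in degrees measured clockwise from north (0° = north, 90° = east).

225°

The pressure-gradient force points toward the northwest (bearing 315°).
Geostrophic balance: in the Southern Hemisphere the Coriolis force deflects motion to the left, so the geostrophic wind blows 90° to the left of the pressure-gradient force (low pressure on the right).
Rotating 315° by 90° counterclockwise gives 225° — the wind blows toward the southwest.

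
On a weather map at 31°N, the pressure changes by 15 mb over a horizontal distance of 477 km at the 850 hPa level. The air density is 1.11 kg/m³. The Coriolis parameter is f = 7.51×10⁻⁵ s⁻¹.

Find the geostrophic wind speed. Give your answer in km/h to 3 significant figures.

136 km/h

Pressure gradient: |∂P/∂n| = 1500 Pa / 477000 m = 3.14×10⁻³ Pa/m
Geostrophic balance (pressure-gradient force = Coriolis force):
V_g = (1/(fρ)) |∂P/∂n| = 3.14×10⁻³ / (7.51×10⁻⁵ × 1.11) = 37.7 m/s
Converting: 37.7 m/s × 3.6 = 136 km/h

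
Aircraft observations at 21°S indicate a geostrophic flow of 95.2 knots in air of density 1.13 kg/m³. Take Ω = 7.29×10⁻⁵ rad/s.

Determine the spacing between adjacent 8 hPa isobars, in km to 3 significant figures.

277 km

Coriolis parameter at 21°S:
f = 2Ω sin φ = 2 × 7.29×10⁻⁵ × sin 21° = 5.23×10⁻⁵ s⁻¹
Wind speed in SI: 95.2 knots = 49.0 m/s
Geostrophic balance rearranged: |∂P/∂n| = f ρ V_g
|∂P/∂n| = 5.23×10⁻⁵ × 1.13 × 49.0 = 2.89×10⁻³ Pa/m
Isobar spacing: Δn = ΔP/|∂P/∂n| = 800 Pa / 2.89×10⁻³ Pa/m = 276662 m ≈ 277 km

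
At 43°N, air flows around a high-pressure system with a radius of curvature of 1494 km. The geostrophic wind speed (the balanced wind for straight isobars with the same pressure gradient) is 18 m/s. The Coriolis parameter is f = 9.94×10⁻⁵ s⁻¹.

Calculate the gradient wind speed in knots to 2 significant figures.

41 knots

Around a high, pressure-gradient force acts outward with centrifugal, so Coriolis balances both:
fV = (1/ρ)|∂P/∂n| + V²/R  →  V² − fR·V + fR·V_g = 0
With fR = 9.94×10⁻⁵ × 1494×10³ m = 149 m/s:
V = [fR − √((fR)² − 4 fR V_g)]/2 = [149 − √(149² − 4×149×18)]/2 = 21 m/s
Supergeostrophic (V > V_g = 18 m/s), as expected around a high.
Converting: 21 m/s × 1.944 = 41 knots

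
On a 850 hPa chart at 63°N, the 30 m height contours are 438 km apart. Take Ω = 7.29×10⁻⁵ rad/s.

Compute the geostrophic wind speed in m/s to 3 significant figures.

Coriolis parameter at 63°N:
f = 2Ω sin φ = 2 × 7.29×10⁻⁵ × sin 63° = 1.30×10⁻⁴ s⁻¹
Height gradient: |∂Z/∂n| = 30 m / 438000 m = 6.85×10⁻⁵
On a pressure surface, geostrophic balance gives V_g = (g/f)|∂Z/∂n|:
V_g = 9.81 × 6.85×10⁻⁵ / 1.30×10⁻⁴ = 5.17 m/s

5.17 m/s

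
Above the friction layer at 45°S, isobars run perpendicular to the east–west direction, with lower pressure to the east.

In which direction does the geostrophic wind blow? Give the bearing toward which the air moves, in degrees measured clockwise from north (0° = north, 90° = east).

000°

The pressure-gradient force points toward the east (bearing 090°).
Geostrophic balance: in the Southern Hemisphere the Coriolis force deflects motion to the left, so the geostrophic wind blows 90° to the left of the pressure-gradient force (low pressure on the right).
Rotating 090° by 90° counterclockwise gives 000° — the wind blows toward the north.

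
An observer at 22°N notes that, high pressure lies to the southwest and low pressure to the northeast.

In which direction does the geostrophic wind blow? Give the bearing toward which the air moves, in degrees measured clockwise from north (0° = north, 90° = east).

The pressure-gradient force points toward the northeast (bearing 045°).
Geostrophic balance: in the Northern Hemisphere the Coriolis force deflects motion to the right, so the geostrophic wind blows 90° to the right of the pressure-gradient force (low pressure on the left).
Rotating 045° by 90° clockwise gives 135° — the wind blows toward the southeast.

135°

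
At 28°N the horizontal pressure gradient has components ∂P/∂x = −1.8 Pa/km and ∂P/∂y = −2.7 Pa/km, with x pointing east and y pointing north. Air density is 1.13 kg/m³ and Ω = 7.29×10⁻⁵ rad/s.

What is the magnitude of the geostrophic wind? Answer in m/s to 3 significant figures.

42.0 m/s

Coriolis parameter at 28°N:
f = 2Ω sin φ = 2 × 7.29×10⁻⁵ × sin 28° = 6.84×10⁻⁵ s⁻¹
Component geostrophic relations (x east, y north):
u_g = −(1/(fρ)) ∂P/∂y,  v_g = (1/(fρ)) ∂P/∂x
u_g = −(−2.7×10⁻³)/(6.84×10⁻⁵ × 1.13) = 34.9 m/s;  v_g = (−1.8×10⁻³)/(6.84×10⁻⁵ × 1.13) = −23.3 m/s
|V_g| = √(u_g² + v_g²) = 42.0 m/s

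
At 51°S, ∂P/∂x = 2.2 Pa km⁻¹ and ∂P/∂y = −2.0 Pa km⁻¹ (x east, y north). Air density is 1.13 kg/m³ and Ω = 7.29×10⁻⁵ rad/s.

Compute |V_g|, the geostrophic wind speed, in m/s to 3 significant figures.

Coriolis parameter at 51°S:
f = 2Ω sin φ = 2 × 7.29×10⁻⁵ × sin 51° = 1.13×10⁻⁴ s⁻¹
In the Southern Hemisphere f is negative: f = −1.13×10⁻⁴ s⁻¹.
Component geostrophic relations (x east, y north):
u_g = −(1/(fρ)) ∂P/∂y,  v_g = (1/(fρ)) ∂P/∂x
u_g = −(−2.0×10⁻³)/(−1.13×10⁻⁴ × 1.13) = −15.6 m/s;  v_g = (2.2×10⁻³)/(−1.13×10⁻⁴ × 1.13) = −17.2 m/s
|V_g| = √(u_g² + v_g²) = 23.2 m/s

23.2 m/s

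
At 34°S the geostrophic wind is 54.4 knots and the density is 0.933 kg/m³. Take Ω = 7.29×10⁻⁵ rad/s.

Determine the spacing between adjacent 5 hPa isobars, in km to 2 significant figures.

Coriolis parameter at 34°S:
f = 2Ω sin φ = 2 × 7.29×10⁻⁵ × sin 34° = 8.15×10⁻⁵ s⁻¹
Wind speed in SI: 54.4 knots = 28.0 m/s
Geostrophic balance rearranged: |∂P/∂n| = f ρ V_g
|∂P/∂n| = 8.15×10⁻⁵ × 0.933 × 28.0 = 2.13×10⁻³ Pa/m
Isobar spacing: Δn = ΔP/|∂P/∂n| = 500 Pa / 2.13×10⁻³ Pa/m = 234873 m ≈ 230 km

230 km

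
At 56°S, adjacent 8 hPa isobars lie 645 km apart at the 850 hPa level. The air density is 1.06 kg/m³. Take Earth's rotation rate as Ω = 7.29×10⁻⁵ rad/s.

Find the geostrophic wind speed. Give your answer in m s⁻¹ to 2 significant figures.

Coriolis parameter at 56°S:
f = 2Ω sin φ = 2 × 7.29×10⁻⁵ × sin 56° = 1.21×10⁻⁴ s⁻¹
Pressure gradient: |∂P/∂n| = 800 Pa / 645000 m = 1.24×10⁻³ Pa/m
Geostrophic balance (pressure-gradient force = Coriolis force):
V_g = (1/(fρ)) |∂P/∂n| = 1.24×10⁻³ / (1.21×10⁻⁴ × 1.06) = 9.68 m/s

9.7 m s⁻¹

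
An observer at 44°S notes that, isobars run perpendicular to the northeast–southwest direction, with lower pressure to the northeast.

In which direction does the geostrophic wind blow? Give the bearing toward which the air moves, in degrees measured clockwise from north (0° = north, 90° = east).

The pressure-gradient force points toward the northeast (bearing 045°).
Geostrophic balance: in the Southern Hemisphere the Coriolis force deflects motion to the left, so the geostrophic wind blows 90° to the left of the pressure-gradient force (low pressure on the right).
Rotating 045° by 90° counterclockwise gives 315° — the wind blows toward the northwest.

315°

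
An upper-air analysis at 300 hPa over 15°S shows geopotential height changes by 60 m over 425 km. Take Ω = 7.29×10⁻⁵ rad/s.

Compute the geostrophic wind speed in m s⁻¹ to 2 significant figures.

Coriolis parameter at 15°S:
f = 2Ω sin φ = 2 × 7.29×10⁻⁵ × sin 15° = 3.77×10⁻⁵ s⁻¹
Height gradient: |∂Z/∂n| = 60 m / 425000 m = 1.41×10⁻⁴
On a pressure surface, geostrophic balance gives V_g = (g/f)|∂Z/∂n|:
V_g = 9.81 × 1.41×10⁻⁴ / 3.77×10⁻⁵ = 36.7 m/s

37 m s⁻¹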